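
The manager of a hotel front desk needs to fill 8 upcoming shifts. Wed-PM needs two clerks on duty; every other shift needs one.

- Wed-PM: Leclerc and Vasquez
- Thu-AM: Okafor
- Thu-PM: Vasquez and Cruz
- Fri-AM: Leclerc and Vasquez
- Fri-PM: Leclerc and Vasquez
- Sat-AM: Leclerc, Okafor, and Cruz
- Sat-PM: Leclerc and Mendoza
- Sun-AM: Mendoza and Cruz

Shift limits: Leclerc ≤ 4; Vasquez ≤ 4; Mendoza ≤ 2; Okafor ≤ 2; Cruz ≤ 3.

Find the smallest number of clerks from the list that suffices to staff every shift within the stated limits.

4

9 slots to fill and no one can take more than 4, so at least ⌈9/4⌉ = 3 clerks are needed.
Shifts {Wed-PM, Thu-AM, Sun-AM} need 4 slots, but among the clerks available for them (Leclerc, Vasquez, Mendoza, Okafor, and Cruz) any 3 together supply at most 3. So 3 clerks are not enough.
Leclerc, Vasquez, Mendoza, and Okafor alone can cover everything: Wed-PM→Leclerc+Vasquez, Thu-AM→Okafor, Thu-PM→Vasquez, Fri-AM→Leclerc, Fri-PM→Leclerc, Sat-AM→Leclerc, Sat-PM→Mendoza, Sun-AM→Mendoza.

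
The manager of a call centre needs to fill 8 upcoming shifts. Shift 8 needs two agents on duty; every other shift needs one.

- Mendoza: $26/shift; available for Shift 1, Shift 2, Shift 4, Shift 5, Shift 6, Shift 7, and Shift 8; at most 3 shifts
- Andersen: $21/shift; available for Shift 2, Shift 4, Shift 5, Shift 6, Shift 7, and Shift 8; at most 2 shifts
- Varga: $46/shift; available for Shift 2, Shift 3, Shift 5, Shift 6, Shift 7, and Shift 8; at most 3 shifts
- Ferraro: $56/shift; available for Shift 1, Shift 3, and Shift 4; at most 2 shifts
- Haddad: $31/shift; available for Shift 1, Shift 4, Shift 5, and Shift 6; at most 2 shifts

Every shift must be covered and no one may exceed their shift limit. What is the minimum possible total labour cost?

Picking the cheapest available agent for each shift independently would cost $224, but that ignores the shift limits.
An optimal schedule: Shift 1→Mendoza, Shift 2→Andersen, Shift 3→Varga, Shift 4→Mendoza, Shift 5→Haddad, Shift 6→Haddad, Shift 7→Andersen, Shift 8→Mendoza+Varga.
Total: 26 + 21 + 46 + 26 + 31 + 31 + 21 + 26 + 46 = $274.

$274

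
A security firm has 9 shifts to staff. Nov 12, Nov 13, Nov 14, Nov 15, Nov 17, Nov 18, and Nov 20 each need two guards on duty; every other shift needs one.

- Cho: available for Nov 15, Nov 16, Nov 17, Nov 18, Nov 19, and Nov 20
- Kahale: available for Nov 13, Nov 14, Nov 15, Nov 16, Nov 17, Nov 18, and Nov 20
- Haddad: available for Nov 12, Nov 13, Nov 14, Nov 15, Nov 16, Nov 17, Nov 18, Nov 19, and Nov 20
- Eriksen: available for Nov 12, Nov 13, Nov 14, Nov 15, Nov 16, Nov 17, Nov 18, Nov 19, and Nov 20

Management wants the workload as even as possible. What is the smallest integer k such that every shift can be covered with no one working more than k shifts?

4

With 4 guards and 16 worker-slots to fill, someone must work at least ⌈16/4⌉ = 4 shifts, so k ≥ 4.
k = 4 works: Nov 12→Haddad+Eriksen, Nov 13→Kahale+Haddad, Nov 14→Kahale+Haddad, Nov 15→Cho+Kahale, Nov 16→Cho, Nov 17→Cho+Eriksen, Nov 18→Kahale+Eriksen, Nov 19→Cho, Nov 20→Haddad+Eriksen.
Loads: Cho 4, Kahale 4, Haddad 4, Eriksen 4 — all ≤ 4.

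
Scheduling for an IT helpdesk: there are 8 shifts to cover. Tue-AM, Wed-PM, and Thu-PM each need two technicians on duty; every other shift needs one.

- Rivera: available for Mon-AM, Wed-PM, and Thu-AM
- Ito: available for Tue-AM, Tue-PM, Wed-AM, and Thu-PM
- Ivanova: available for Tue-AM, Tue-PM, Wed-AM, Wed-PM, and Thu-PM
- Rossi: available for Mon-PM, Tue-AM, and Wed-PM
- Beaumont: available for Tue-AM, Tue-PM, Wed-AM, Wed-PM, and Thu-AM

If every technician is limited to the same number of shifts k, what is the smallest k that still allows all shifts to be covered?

3

With 5 technicians and 11 worker-slots to fill, someone must work at least ⌈11/5⌉ = 3 shifts, so k ≥ 3.
k = 3 works: Mon-AM→Rivera, Mon-PM→Rossi, Tue-AM→Ivanova+Rossi, Tue-PM→Ito, Wed-AM→Ito, Wed-PM→Rivera+Ivanova, Thu-AM→Rivera, Thu-PM→Ito+Ivanova.
Loads: Rivera 3, Ito 3, Ivanova 3, Rossi 2, Beaumont 0 — all ≤ 3.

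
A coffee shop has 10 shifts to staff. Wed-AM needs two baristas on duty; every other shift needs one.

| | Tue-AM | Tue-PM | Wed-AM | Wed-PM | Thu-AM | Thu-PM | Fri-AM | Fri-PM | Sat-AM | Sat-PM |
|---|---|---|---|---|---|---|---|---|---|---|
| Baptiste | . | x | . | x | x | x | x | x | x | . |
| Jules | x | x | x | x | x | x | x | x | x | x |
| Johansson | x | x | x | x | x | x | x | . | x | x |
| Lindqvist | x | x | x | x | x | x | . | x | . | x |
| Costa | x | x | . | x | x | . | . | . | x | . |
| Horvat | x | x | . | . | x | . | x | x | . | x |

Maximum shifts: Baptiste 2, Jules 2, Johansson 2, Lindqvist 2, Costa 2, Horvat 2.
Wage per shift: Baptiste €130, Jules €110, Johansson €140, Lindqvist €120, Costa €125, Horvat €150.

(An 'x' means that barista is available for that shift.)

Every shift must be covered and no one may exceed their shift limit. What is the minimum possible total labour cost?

€1400

Picking the cheapest available barista for each shift independently would cost €1220, but that ignores the shift limits.
An optimal schedule: Tue-AM→Lindqvist, Tue-PM→Costa, Wed-AM→Jules+Johansson, Wed-PM→Costa, Thu-AM→Horvat, Thu-PM→Baptiste, Fri-AM→Baptiste, Fri-PM→Jules, Sat-AM→Johansson, Sat-PM→Lindqvist.
Total: 120 + 125 + 110 + 140 + 125 + 150 + 130 + 130 + 110 + 140 + 120 = €1400.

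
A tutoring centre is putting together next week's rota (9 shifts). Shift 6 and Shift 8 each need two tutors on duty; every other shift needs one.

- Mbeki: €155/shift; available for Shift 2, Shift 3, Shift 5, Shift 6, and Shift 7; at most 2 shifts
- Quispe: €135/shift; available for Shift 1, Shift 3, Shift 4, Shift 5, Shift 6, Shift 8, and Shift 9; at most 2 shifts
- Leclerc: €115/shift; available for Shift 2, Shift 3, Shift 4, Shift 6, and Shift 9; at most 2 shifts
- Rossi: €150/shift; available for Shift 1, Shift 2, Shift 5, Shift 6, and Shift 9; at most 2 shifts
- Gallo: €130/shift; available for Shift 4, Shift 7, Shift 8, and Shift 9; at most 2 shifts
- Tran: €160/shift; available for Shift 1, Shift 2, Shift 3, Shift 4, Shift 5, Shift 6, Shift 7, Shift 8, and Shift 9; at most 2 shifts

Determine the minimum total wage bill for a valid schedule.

€1530

Picking the cheapest available tutor for each shift independently would cost €1375, but that ignores the shift limits.
An optimal schedule: Shift 1→Quispe, Shift 2→Mbeki, Shift 3→Leclerc, Shift 4→Leclerc, Shift 5→Rossi, Shift 6→Rossi+Tran, Shift 7→Mbeki, Shift 8→Quispe+Gallo, Shift 9→Gallo.
Total: 135 + 155 + 115 + 115 + 150 + 150 + 160 + 155 + 135 + 130 + 130 = €1530.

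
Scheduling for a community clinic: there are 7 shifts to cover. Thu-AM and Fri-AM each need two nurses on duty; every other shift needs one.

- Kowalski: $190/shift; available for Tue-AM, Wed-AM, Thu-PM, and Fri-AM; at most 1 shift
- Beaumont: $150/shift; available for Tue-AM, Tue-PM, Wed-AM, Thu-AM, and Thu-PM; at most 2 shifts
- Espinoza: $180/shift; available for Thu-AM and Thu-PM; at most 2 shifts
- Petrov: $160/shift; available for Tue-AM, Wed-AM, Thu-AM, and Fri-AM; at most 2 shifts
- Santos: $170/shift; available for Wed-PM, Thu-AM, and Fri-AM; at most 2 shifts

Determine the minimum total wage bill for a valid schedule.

$1510

Tue-PM can only be covered by Beaumont, so that assignment is forced.
Wed-PM can only be covered by Santos, so that assignment is forced.
Picking the cheapest available nurse for each shift independently would cost $1410, but that ignores the shift limits.
An optimal schedule: Tue-AM→Kowalski, Tue-PM→Beaumont, Wed-AM→Beaumont, Wed-PM→Santos, Thu-AM→Espinoza+Petrov, Thu-PM→Espinoza, Fri-AM→Petrov+Santos.
Total: 190 + 150 + 150 + 170 + 180 + 160 + 180 + 160 + 170 = $1510.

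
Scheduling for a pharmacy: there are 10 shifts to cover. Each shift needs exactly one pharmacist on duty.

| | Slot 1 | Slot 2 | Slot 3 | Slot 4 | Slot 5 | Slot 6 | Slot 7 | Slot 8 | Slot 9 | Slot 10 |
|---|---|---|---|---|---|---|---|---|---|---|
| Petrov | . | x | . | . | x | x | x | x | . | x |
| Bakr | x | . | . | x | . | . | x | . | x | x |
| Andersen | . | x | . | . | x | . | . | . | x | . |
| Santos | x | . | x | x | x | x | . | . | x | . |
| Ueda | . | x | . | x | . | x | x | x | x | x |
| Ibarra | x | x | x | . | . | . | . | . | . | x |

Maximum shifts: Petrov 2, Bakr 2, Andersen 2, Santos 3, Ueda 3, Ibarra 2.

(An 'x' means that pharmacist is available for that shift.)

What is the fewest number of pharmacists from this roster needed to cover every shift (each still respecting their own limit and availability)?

4

10 slots to fill and no one can take more than 3, so at least ⌈10/3⌉ = 4 pharmacists are needed.
Petrov, Bakr, Santos, and Ueda alone can cover everything: Slot 1→Bakr, Slot 2→Petrov, Slot 3→Santos, Slot 4→Bakr, Slot 5→Petrov, Slot 6→Santos, Slot 7→Ueda, Slot 8→Ueda, Slot 9→Santos, Slot 10→Ueda.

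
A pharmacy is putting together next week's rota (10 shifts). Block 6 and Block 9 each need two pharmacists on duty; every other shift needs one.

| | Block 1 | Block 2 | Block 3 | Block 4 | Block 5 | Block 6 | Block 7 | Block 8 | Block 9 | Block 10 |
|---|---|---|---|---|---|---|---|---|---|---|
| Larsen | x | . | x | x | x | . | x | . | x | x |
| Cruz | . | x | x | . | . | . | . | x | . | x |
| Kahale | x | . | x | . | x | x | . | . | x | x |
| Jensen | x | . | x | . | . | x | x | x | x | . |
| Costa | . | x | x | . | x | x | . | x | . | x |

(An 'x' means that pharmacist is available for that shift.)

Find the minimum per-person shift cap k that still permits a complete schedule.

3

With 5 pharmacists and 12 worker-slots to fill, someone must work at least ⌈12/5⌉ = 3 shifts, so k ≥ 3.
k = 3 works: Block 1→Larsen, Block 2→Cruz, Block 3→Jensen, Block 4→Larsen, Block 5→Kahale, Block 6→Kahale+Jensen, Block 7→Larsen, Block 8→Cruz, Block 9→Kahale+Jensen, Block 10→Cruz.
Loads: Larsen 3, Cruz 3, Kahale 3, Jensen 3, Costa 0 — all ≤ 3.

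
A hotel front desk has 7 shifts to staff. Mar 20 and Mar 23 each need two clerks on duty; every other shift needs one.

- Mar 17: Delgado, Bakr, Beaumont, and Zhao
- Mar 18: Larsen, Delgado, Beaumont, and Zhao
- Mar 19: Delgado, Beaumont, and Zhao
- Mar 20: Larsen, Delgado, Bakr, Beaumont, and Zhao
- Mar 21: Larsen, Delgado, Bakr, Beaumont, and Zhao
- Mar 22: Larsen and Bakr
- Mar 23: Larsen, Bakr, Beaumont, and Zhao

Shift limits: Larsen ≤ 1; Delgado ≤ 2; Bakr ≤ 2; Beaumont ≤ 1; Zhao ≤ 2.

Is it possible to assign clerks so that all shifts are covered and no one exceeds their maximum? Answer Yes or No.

Total capacity is 1+2+2+1+2 = 8 but 9 worker-slots are needed — infeasible.

No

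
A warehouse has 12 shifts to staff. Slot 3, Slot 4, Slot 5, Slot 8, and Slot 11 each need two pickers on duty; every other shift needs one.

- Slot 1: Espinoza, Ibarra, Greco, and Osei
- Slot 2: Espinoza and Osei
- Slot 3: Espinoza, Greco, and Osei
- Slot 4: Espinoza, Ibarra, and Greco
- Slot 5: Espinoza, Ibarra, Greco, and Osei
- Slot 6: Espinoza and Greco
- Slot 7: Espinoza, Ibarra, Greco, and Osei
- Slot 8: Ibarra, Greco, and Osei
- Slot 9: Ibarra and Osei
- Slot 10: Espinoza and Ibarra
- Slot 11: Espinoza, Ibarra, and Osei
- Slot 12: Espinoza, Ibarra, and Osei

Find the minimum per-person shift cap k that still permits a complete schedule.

5

With 4 pickers and 17 worker-slots to fill, someone must work at least ⌈17/4⌉ = 5 shifts, so k ≥ 5.
k = 5 works: Slot 1→Greco, Slot 2→Espinoza, Slot 3→Espinoza+Greco, Slot 4→Espinoza+Ibarra, Slot 5→Greco+Osei, Slot 6→Espinoza, Slot 7→Greco, Slot 8→Ibarra+Greco, Slot 9→Ibarra, Slot 10→Espinoza, Slot 11→Ibarra+Osei, Slot 12→Ibarra.
Loads: Espinoza 5, Ibarra 5, Greco 5, Osei 2 — all ≤ 5.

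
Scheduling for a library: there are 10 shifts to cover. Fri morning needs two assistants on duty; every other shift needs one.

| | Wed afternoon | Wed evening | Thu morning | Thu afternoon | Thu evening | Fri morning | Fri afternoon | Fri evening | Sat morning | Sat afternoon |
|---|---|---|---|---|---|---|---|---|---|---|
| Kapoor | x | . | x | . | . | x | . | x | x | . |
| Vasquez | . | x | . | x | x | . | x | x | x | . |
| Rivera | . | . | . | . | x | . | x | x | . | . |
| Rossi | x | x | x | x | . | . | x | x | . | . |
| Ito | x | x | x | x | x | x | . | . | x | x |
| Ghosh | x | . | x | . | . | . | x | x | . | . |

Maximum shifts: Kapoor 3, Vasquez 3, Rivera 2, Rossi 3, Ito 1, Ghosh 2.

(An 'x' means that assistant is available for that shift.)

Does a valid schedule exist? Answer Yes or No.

No

Total capacity is 14 and 11 slots are needed, so capacity alone doesn't rule it out.
Shifts {Fri morning, Sat afternoon} need 3 worker-slots in total, but the assistants available for any of those shifts (Kapoor and Ito) can supply at most 2 among them. So no valid schedule exists.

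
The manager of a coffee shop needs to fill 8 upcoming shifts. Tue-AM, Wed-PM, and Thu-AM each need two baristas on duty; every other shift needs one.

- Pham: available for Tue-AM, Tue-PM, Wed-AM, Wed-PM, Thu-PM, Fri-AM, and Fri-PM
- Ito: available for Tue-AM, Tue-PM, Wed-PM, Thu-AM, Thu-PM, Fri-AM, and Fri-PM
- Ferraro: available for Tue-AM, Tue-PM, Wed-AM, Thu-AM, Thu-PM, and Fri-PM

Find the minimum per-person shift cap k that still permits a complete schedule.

With 3 baristas and 11 worker-slots to fill, someone must work at least ⌈11/3⌉ = 4 shifts, so k ≥ 4.
k = 4 works: Tue-AM→Pham+Ito, Tue-PM→Ito, Wed-AM→Pham, Wed-PM→Pham+Ito, Thu-AM→Ito+Ferraro, Thu-PM→Ferraro, Fri-AM→Pham, Fri-PM→Ferraro.
Loads: Pham 4, Ito 4, Ferraro 3 — all ≤ 4.

4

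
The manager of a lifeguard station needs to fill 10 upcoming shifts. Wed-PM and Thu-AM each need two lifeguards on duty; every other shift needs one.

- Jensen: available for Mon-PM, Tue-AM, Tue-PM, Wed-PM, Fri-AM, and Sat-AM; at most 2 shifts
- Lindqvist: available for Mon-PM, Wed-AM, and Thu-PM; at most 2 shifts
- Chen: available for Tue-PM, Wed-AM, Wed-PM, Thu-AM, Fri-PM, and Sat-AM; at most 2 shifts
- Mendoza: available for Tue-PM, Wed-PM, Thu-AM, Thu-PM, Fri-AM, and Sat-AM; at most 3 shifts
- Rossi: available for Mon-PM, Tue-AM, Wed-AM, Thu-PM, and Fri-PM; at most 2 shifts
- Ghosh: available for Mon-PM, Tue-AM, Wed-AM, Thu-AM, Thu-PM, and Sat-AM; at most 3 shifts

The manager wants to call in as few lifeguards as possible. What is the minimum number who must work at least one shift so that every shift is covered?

12 slots to fill and no one can take more than 3, so at least ⌈12/3⌉ = 4 lifeguards are needed.
Any 4 lifeguards together have capacity at most 3+3+2+2 = 10 < 12 slots, so 4 can never suffice.
Jensen, Lindqvist, Chen, Mendoza, and Ghosh alone can cover everything: Mon-PM→Lindqvist, Tue-AM→Jensen, Tue-PM→Mendoza, Wed-AM→Lindqvist, Wed-PM→Chen+Mendoza, Thu-AM→Mendoza+Ghosh, Thu-PM→Ghosh, Fri-AM→Jensen, Fri-PM→Chen, Sat-AM→Ghosh.

5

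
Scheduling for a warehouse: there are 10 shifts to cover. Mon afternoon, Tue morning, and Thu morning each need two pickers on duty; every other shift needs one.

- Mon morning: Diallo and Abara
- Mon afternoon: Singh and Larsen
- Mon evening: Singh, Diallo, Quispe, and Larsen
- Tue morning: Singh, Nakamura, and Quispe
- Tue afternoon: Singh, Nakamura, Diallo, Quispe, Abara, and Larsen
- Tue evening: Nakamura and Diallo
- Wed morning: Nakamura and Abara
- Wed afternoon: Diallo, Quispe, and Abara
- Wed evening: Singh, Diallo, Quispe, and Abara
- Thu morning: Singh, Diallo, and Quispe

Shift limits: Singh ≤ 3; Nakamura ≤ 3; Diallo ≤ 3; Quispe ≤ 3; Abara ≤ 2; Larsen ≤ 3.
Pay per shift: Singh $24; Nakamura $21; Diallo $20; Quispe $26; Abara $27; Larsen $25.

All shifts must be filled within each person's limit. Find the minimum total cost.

$296

Mon afternoon can only be covered by Singh and Larsen, so that assignment is forced.
Picking the cheapest available picker for each shift independently would cost $279, but that ignores the shift limits.
An optimal schedule: Mon morning→Diallo, Mon afternoon→Singh+Larsen, Mon evening→Larsen, Tue morning→Nakamura+Singh, Tue afternoon→Larsen, Tue evening→Nakamura, Wed morning→Nakamura, Wed afternoon→Diallo, Wed evening→Quispe, Thu morning→Diallo+Singh.
Total: 20 + 24 + 25 + 25 + 21 + 24 + 25 + 21 + 21 + 20 + 26 + 20 + 24 = $296.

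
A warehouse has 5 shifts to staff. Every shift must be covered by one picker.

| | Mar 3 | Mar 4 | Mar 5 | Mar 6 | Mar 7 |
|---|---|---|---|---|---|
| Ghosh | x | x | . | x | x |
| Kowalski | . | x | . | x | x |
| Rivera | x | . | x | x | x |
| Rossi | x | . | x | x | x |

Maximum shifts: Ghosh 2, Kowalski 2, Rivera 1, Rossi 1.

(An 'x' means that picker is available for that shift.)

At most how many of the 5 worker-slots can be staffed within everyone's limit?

5

Total capacity across all pickers is 2+2+1+1 = 6, and 5 slots are needed, so at most 5 can be filled.
An assignment achieving 5: Mar 3→Ghosh, Mar 4→Ghosh, Mar 5→Rivera, Mar 6→Kowalski, Mar 7→Kowalski.
Loads: Ghosh 2/2, Kowalski 2/2, Rivera 1/1, Rossi 0/1.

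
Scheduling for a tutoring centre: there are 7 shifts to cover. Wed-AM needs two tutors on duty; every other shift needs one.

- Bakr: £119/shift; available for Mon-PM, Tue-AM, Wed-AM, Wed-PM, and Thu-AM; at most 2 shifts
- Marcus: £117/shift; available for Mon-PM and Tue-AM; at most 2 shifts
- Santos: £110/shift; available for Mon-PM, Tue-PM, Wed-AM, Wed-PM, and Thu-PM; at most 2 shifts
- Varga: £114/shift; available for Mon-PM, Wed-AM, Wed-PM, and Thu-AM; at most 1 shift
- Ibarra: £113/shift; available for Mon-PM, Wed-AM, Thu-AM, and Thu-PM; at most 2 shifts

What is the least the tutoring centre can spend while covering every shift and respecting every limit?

£913

Tue-PM can only be covered by Santos, so that assignment is forced.
Picking the cheapest available tutor for each shift independently would cost £893, but that ignores the shift limits.
An optimal schedule: Mon-PM→Marcus, Tue-AM→Marcus, Tue-PM→Santos, Wed-AM→Ibarra+Bakr, Wed-PM→Varga, Thu-AM→Ibarra, Thu-PM→Santos.
Total: 117 + 117 + 110 + 113 + 119 + 114 + 113 + 110 = £913.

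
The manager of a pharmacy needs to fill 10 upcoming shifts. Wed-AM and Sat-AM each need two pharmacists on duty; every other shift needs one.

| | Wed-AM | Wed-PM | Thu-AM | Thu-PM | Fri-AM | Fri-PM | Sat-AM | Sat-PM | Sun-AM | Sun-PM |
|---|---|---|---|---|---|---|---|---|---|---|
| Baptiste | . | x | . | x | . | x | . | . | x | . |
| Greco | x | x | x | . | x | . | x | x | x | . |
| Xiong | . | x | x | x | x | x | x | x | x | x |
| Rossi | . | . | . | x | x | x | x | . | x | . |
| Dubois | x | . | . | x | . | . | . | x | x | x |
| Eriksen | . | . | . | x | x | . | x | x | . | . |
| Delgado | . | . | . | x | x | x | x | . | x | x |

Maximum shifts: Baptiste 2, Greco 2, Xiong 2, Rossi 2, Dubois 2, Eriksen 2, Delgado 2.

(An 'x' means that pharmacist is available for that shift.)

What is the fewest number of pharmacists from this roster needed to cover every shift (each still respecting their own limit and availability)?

6

12 slots to fill and no one can take more than 2, so at least ⌈12/2⌉ = 6 pharmacists are needed.
Baptiste, Greco, Xiong, Rossi, Dubois, and Eriksen alone can cover everything: Wed-AM→Greco+Dubois, Wed-PM→Baptiste, Thu-AM→Greco, Thu-PM→Eriksen, Fri-AM→Xiong, Fri-PM→Baptiste, Sat-AM→Rossi+Eriksen, Sat-PM→Dubois, Sun-AM→Rossi, Sun-PM→Xiong.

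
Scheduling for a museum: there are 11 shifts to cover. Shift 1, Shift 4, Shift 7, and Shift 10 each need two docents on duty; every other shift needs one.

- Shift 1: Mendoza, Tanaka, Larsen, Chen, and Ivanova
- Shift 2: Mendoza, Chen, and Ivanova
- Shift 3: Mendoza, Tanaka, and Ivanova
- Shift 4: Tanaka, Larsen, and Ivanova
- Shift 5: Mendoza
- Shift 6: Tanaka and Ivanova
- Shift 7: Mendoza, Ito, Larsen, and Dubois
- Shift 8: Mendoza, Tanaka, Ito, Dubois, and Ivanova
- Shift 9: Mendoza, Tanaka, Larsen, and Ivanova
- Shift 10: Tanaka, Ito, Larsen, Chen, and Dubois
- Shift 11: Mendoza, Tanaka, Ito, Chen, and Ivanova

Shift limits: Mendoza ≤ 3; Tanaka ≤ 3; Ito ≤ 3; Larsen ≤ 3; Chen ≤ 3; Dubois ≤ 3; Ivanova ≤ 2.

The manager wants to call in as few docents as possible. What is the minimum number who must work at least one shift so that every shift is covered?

5

15 slots to fill and no one can take more than 3, so at least ⌈15/3⌉ = 5 docents are needed.
Mendoza, Tanaka, Ito, Larsen, and Chen alone can cover everything: Shift 1→Larsen+Chen, Shift 2→Mendoza, Shift 3→Mendoza, Shift 4→Tanaka+Larsen, Shift 5→Mendoza, Shift 6→Tanaka, Shift 7→Ito+Larsen, Shift 8→Ito, Shift 9→Tanaka, Shift 10→Ito+Chen, Shift 11→Chen.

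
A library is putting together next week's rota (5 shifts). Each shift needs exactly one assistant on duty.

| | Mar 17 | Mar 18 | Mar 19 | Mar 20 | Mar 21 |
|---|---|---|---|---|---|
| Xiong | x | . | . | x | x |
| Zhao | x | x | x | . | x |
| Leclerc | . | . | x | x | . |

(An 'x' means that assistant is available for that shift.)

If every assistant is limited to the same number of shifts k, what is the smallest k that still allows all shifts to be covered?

With 3 assistants and 5 worker-slots to fill, someone must work at least ⌈5/3⌉ = 2 shifts, so k ≥ 2.
k = 2 works: Mar 17→Xiong, Mar 18→Zhao, Mar 19→Zhao, Mar 20→Leclerc, Mar 21→Xiong.
Loads: Xiong 2, Zhao 2, Leclerc 1 — all ≤ 2.

2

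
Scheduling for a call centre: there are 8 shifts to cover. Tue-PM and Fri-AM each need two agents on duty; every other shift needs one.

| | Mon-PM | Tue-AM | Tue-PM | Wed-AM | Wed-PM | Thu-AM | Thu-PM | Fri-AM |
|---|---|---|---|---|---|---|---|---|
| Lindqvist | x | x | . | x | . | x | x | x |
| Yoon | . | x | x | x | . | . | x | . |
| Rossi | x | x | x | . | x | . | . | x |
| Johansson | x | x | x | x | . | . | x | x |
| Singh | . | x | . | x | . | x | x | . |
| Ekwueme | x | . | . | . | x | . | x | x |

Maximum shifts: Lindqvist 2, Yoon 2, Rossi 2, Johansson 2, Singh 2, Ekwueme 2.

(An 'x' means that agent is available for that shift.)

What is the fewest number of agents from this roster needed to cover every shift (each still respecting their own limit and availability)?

10 slots to fill and no one can take more than 2, so at least ⌈10/2⌉ = 5 agents are needed.
Lindqvist, Yoon, Rossi, Johansson, and Singh alone can cover everything: Mon-PM→Lindqvist, Tue-AM→Singh, Tue-PM→Yoon+Johansson, Wed-AM→Yoon, Wed-PM→Rossi, Thu-AM→Lindqvist, Thu-PM→Singh, Fri-AM→Rossi+Johansson.

5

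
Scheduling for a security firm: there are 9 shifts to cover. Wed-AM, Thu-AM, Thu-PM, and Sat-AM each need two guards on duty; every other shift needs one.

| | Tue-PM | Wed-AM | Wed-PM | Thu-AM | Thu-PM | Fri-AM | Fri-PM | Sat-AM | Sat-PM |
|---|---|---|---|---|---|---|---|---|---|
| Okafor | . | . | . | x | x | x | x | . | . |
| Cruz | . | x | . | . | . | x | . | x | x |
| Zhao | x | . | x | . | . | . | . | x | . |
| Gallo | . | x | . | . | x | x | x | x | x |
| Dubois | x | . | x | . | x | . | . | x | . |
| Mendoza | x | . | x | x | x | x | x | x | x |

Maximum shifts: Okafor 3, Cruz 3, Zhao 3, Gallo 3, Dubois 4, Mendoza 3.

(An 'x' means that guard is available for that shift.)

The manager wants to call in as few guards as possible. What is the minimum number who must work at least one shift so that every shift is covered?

13 slots to fill and no one can take more than 4, so at least ⌈13/4⌉ = 4 guards are needed.
No set of 4 guards can cover every shift (each such set leaves at least one shift with no one available or exceeds a cap).
Okafor, Cruz, Zhao, Gallo, and Mendoza alone can cover everything: Tue-PM→Zhao, Wed-AM→Cruz+Gallo, Wed-PM→Zhao, Thu-AM→Okafor+Mendoza, Thu-PM→Okafor+Gallo, Fri-AM→Cruz, Fri-PM→Okafor, Sat-AM→Zhao+Gallo, Sat-PM→Cruz.

5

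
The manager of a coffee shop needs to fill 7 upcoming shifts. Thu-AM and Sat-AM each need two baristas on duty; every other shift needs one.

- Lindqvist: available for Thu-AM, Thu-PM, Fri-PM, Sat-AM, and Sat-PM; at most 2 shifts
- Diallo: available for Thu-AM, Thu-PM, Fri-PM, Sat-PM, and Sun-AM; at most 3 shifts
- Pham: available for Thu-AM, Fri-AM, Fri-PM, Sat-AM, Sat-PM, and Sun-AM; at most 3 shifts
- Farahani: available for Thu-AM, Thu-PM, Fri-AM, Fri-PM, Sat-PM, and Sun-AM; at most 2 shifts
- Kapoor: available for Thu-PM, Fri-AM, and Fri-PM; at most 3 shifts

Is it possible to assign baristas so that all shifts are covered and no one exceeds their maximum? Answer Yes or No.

Sat-AM can only be covered by Lindqvist and Pham, so that assignment is forced.
One valid schedule: Thu-AM→Pham+Farahani, Thu-PM→Lindqvist, Fri-AM→Pham, Fri-PM→Diallo, Sat-AM→Lindqvist+Pham, Sat-PM→Diallo, Sun-AM→Diallo.
Loads: Lindqvist 2/2, Diallo 3/3, Pham 3/3, Farahani 1/2, Kapoor 0/3 — all within limits.

Yes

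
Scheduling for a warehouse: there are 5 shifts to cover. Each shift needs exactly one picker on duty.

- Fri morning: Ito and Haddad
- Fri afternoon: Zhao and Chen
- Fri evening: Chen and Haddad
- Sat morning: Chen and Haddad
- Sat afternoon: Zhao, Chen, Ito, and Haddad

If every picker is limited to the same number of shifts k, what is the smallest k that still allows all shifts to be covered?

With 4 pickers and 5 worker-slots to fill, someone must work at least ⌈5/4⌉ = 2 shifts, so k ≥ 2.
k = 2 works: Fri morning→Ito, Fri afternoon→Zhao, Fri evening→Chen, Sat morning→Chen, Sat afternoon→Zhao.
Loads: Zhao 2, Chen 2, Ito 1, Haddad 0 — all ≤ 2.

2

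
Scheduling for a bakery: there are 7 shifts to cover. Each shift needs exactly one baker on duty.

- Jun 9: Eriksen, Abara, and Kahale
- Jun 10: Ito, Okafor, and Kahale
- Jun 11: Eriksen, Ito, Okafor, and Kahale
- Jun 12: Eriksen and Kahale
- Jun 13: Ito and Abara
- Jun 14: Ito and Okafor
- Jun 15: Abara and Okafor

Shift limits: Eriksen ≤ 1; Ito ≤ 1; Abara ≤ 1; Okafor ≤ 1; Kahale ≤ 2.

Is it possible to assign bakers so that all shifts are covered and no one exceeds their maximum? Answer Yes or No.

No

Total capacity is 1+1+1+1+2 = 6 but 7 worker-slots are needed — infeasible.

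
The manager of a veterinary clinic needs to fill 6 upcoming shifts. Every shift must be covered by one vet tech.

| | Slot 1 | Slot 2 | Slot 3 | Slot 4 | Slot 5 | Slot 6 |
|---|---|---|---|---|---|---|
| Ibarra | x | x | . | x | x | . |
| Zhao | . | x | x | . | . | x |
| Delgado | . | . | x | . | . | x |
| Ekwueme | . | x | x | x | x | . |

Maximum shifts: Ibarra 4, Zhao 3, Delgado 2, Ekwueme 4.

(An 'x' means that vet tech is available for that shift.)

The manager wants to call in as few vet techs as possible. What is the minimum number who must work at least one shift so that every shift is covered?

6 slots to fill and no one can take more than 4, so at least ⌈6/4⌉ = 2 vet techs are needed.
Ibarra and Zhao alone can cover everything: Slot 1→Ibarra, Slot 2→Ibarra, Slot 3→Zhao, Slot 4→Ibarra, Slot 5→Ibarra, Slot 6→Zhao.

2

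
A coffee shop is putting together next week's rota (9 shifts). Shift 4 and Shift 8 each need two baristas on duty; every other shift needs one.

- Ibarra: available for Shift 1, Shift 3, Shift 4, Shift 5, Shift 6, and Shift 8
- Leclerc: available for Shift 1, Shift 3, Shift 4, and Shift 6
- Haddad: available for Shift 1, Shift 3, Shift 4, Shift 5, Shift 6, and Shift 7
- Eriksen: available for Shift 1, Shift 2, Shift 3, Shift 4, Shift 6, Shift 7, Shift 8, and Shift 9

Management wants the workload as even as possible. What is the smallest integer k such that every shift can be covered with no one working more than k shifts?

3

With 4 baristas and 11 worker-slots to fill, someone must work at least ⌈11/4⌉ = 3 shifts, so k ≥ 3.
k = 3 works: Shift 1→Ibarra, Shift 2→Eriksen, Shift 3→Leclerc, Shift 4→Leclerc+Haddad, Shift 5→Ibarra, Shift 6→Leclerc, Shift 7→Haddad, Shift 8→Ibarra+Eriksen, Shift 9→Eriksen.
Loads: Ibarra 3, Leclerc 3, Haddad 2, Eriksen 3 — all ≤ 3.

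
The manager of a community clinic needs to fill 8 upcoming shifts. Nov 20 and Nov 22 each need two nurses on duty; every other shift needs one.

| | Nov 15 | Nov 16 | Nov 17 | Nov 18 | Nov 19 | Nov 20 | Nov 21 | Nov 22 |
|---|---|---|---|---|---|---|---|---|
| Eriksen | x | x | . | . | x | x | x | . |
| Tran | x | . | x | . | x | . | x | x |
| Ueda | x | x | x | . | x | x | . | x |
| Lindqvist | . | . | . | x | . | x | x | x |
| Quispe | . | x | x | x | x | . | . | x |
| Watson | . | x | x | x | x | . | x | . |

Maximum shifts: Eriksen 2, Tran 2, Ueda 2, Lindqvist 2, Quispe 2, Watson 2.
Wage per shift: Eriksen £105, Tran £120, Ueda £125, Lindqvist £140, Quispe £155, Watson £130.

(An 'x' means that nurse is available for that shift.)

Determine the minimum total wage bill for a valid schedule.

Picking the cheapest available nurse for each shift independently would cost £1145, but that ignores the shift limits.
An optimal schedule: Nov 15→Eriksen, Nov 16→Ueda, Nov 17→Tran, Nov 18→Watson, Nov 19→Watson, Nov 20→Eriksen+Ueda, Nov 21→Lindqvist, Nov 22→Tran+Lindqvist.
Total: 105 + 125 + 120 + 130 + 130 + 105 + 125 + 140 + 120 + 140 = £1240.

£1240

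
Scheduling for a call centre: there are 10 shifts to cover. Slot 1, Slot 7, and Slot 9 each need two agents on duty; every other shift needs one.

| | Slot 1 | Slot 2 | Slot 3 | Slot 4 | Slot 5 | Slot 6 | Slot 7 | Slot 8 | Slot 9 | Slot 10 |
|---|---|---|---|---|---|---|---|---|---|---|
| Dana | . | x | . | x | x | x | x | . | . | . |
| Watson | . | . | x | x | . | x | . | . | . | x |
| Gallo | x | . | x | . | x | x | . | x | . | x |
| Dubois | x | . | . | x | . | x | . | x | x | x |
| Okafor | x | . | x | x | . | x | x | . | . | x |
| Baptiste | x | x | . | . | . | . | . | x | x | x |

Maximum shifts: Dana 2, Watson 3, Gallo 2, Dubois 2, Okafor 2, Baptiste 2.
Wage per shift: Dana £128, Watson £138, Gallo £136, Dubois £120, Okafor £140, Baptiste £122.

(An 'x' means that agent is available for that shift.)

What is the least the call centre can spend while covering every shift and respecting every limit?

£1706

Slot 7 can only be covered by Dana and Okafor, so that assignment is forced.
Slot 9 can only be covered by Dubois and Baptiste, so that assignment is forced.
Picking the cheapest available agent for each shift independently would cost £1618, but that ignores the shift limits.
An optimal schedule: Slot 1→Okafor+Baptiste, Slot 2→Dana, Slot 3→Watson, Slot 4→Watson, Slot 5→Gallo, Slot 6→Watson, Slot 7→Dana+Okafor, Slot 8→Gallo, Slot 9→Dubois+Baptiste, Slot 10→Dubois.
Total: 140 + 122 + 128 + 138 + 138 + 136 + 138 + 128 + 140 + 136 + 120 + 122 + 120 = £1706.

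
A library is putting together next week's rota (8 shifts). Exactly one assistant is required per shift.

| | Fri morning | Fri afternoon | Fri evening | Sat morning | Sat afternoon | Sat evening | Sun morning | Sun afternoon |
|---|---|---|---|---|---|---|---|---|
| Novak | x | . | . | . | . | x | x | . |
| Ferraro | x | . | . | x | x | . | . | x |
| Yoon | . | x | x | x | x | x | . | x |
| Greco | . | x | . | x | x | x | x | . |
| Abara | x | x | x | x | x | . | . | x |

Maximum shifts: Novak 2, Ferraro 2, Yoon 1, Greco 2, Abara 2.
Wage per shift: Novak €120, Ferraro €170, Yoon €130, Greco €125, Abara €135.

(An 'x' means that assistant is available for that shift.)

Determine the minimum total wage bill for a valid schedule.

Picking the cheapest available assistant for each shift independently would cost €995, but that ignores the shift limits.
An optimal schedule: Fri morning→Novak, Fri afternoon→Greco, Fri evening→Yoon, Sat morning→Abara, Sat afternoon→Ferraro, Sat evening→Greco, Sun morning→Novak, Sun afternoon→Abara.
Total: 120 + 125 + 130 + 135 + 170 + 125 + 120 + 135 = €1060.

€1060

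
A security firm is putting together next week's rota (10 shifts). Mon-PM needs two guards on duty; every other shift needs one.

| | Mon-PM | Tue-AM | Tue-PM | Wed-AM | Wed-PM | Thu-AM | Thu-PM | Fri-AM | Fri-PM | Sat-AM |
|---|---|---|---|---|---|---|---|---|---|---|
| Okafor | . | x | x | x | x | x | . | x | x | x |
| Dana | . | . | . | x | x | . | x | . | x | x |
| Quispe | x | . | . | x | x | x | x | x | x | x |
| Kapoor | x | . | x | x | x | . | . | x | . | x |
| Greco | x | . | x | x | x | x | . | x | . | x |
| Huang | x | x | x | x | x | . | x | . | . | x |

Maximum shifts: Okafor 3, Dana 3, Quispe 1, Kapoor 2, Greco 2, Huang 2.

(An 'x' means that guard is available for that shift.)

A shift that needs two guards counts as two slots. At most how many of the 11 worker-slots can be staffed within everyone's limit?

11

Total capacity across all guards is 3+3+1+2+2+2 = 13, and 11 slots are needed, so at most 11 can be filled.
An assignment achieving 11: Mon-PM→Quispe+Kapoor, Tue-AM→Okafor, Tue-PM→Kapoor, Wed-AM→Dana, Wed-PM→Dana, Thu-AM→Okafor, Thu-PM→Dana, Fri-AM→Greco, Fri-PM→Okafor, Sat-AM→Greco.
Loads: Okafor 3/3, Dana 3/3, Quispe 1/1, Kapoor 2/2, Greco 2/2, Huang 0/2.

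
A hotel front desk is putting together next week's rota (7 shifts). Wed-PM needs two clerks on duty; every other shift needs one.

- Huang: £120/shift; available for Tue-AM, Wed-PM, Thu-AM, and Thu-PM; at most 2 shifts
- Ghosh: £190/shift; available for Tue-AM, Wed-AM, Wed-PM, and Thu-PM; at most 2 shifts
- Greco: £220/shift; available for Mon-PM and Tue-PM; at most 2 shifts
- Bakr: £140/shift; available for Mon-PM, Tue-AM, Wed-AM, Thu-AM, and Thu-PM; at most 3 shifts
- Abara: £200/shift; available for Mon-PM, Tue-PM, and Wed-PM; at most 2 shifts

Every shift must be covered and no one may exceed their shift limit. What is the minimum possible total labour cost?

Picking the cheapest available clerk for each shift independently would cost £1150, but that ignores the shift limits.
An optimal schedule: Mon-PM→Bakr, Tue-AM→Bakr, Tue-PM→Abara, Wed-AM→Bakr, Wed-PM→Huang+Ghosh, Thu-AM→Huang, Thu-PM→Ghosh.
Total: 140 + 140 + 200 + 140 + 120 + 190 + 120 + 190 = £1240.

£1240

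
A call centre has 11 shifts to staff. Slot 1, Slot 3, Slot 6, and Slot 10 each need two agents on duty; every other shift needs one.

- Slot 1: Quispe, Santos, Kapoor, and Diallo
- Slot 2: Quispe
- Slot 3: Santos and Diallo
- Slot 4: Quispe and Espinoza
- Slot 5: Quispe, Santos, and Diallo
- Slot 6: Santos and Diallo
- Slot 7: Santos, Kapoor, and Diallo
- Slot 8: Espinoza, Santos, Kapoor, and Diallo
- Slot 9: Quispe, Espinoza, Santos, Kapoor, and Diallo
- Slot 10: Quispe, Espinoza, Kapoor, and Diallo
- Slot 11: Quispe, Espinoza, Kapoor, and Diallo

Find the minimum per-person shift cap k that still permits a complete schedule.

3

With 5 agents and 15 worker-slots to fill, someone must work at least ⌈15/5⌉ = 3 shifts, so k ≥ 3.
k = 3 works: Slot 1→Kapoor+Diallo, Slot 2→Quispe, Slot 3→Santos+Diallo, Slot 4→Quispe, Slot 5→Quispe, Slot 6→Santos+Diallo, Slot 7→Santos, Slot 8→Espinoza, Slot 9→Kapoor, Slot 10→Espinoza+Kapoor, Slot 11→Espinoza.
Loads: Quispe 3, Espinoza 3, Santos 3, Kapoor 3, Diallo 3 — all ≤ 3.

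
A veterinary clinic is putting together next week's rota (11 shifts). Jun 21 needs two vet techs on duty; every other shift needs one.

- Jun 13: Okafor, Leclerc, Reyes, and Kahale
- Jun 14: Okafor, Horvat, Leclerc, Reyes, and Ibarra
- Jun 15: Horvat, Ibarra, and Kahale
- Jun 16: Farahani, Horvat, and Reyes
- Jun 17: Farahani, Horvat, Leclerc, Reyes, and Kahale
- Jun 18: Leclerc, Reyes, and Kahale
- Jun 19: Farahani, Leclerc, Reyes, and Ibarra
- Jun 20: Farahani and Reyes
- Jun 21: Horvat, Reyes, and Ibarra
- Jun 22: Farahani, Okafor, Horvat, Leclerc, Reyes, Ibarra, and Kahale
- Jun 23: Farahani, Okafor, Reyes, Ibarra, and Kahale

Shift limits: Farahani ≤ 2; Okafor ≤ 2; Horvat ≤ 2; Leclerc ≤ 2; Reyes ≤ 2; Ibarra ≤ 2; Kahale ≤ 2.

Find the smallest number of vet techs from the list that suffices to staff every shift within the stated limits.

12 slots to fill and no one can take more than 2, so at least ⌈12/2⌉ = 6 vet techs are needed.
Farahani, Okafor, Horvat, Leclerc, Reyes, and Ibarra alone can cover everything: Jun 13→Okafor, Jun 14→Ibarra, Jun 15→Horvat, Jun 16→Farahani, Jun 17→Leclerc, Jun 18→Leclerc, Jun 19→Reyes, Jun 20→Farahani, Jun 21→Horvat+Reyes, Jun 22→Ibarra, Jun 23→Okafor.

6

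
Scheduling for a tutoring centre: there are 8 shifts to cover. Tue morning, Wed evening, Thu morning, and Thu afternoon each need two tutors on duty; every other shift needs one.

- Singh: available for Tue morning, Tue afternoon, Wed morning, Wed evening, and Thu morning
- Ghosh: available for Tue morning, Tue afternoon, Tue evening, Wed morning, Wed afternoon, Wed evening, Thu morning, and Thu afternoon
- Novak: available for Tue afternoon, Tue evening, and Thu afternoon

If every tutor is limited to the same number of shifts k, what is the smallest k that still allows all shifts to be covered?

5

With 3 tutors and 12 worker-slots to fill, someone must work at least ⌈12/3⌉ = 4 shifts, so k ≥ 4.
k = 4 fails: Shifts {Tue morning, Wed afternoon, Wed evening, Thu morning, Thu afternoon} need 9 worker-slots in total, but the tutors available for any of those shifts (Singh, Ghosh, and Novak) can supply at most 8 among them. So no valid schedule exists.
k = 5 works: Tue morning→Singh+Ghosh, Tue afternoon→Singh, Tue evening→Novak, Wed morning→Singh, Wed afternoon→Ghosh, Wed evening→Singh+Ghosh, Thu morning→Singh+Ghosh, Thu afternoon→Ghosh+Novak.
Loads: Singh 5, Ghosh 5, Novak 2 — all ≤ 5.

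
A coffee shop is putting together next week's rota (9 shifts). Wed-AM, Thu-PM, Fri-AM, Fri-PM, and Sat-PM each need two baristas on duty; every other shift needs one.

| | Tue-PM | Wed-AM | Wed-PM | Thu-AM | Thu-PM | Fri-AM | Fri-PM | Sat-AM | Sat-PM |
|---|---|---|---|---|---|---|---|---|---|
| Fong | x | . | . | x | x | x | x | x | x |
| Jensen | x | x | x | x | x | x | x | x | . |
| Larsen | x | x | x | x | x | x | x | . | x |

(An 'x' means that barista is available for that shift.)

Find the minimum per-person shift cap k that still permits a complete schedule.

With 3 baristas and 14 worker-slots to fill, someone must work at least ⌈14/3⌉ = 5 shifts, so k ≥ 5.
k = 5 works: Tue-PM→Fong, Wed-AM→Jensen+Larsen, Wed-PM→Jensen, Thu-AM→Fong, Thu-PM→Fong+Jensen, Fri-AM→Jensen+Larsen, Fri-PM→Jensen+Larsen, Sat-AM→Fong, Sat-PM→Fong+Larsen.
Loads: Fong 5, Jensen 5, Larsen 4 — all ≤ 5.

5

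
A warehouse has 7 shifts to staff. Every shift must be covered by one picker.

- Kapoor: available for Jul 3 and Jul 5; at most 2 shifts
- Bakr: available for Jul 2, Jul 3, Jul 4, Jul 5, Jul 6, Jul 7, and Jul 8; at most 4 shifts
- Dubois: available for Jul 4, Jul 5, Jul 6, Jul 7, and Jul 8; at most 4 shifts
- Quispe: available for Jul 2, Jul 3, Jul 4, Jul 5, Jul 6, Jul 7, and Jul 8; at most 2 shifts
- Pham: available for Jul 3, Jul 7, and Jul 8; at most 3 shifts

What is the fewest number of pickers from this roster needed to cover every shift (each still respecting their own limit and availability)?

7 slots to fill and no one can take more than 4, so at least ⌈7/4⌉ = 2 pickers are needed.
Bakr and Dubois alone can cover everything: Jul 2→Bakr, Jul 3→Bakr, Jul 4→Bakr, Jul 5→Bakr, Jul 6→Dubois, Jul 7→Dubois, Jul 8→Dubois.

2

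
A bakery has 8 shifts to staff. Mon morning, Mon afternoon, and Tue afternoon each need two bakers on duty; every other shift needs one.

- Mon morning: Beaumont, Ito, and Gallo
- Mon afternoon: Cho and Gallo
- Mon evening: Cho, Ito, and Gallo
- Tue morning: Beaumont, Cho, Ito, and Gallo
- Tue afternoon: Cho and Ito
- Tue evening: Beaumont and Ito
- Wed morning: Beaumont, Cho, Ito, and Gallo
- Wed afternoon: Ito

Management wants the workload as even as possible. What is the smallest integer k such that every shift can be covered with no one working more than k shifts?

3

With 4 bakers and 11 worker-slots to fill, someone must work at least ⌈11/4⌉ = 3 shifts, so k ≥ 3.
k = 3 works: Mon morning→Beaumont+Ito, Mon afternoon→Cho+Gallo, Mon evening→Cho, Tue morning→Beaumont, Tue afternoon→Cho+Ito, Tue evening→Beaumont, Wed morning→Gallo, Wed afternoon→Ito.
Loads: Beaumont 3, Cho 3, Ito 3, Gallo 2 — all ≤ 3.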